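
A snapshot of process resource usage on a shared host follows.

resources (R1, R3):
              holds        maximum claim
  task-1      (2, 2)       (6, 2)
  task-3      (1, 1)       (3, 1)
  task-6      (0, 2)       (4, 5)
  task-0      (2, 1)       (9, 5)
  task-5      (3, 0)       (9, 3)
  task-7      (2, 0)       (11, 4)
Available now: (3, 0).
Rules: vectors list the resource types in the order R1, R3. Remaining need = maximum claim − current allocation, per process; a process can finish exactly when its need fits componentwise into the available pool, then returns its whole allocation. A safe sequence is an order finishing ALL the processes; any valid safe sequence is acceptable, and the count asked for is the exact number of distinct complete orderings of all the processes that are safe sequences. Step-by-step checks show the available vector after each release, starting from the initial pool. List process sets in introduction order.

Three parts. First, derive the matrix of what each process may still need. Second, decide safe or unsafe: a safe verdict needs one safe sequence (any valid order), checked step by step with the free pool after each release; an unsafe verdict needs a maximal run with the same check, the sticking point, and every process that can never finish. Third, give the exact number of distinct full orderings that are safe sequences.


(1) Need matrix, components ordered R1, R3:
  task-1: (4, 0)
  task-3: (2, 0)
  task-6: (4, 3)
  task-0: (7, 4)
  task-5: (6, 3)
  task-7: (9, 4)
(2) SAFE. One safe sequence: task-3, task-1, task-5, task-6, task-0, task-7.
Key observation: task-1 is the earliest step where a requested resource binds exactly: need (4, 0), pool (4, 1) at its turn.
Walking it through:
  pool = (3, 0)
  task-3 needs (2, 0) <= (3, 0) -> finishes; pool += (1, 1) = (4, 1)
  task-1 needs (4, 0) <= (4, 1) -> finishes; pool += (2, 2) = (6, 3)
  task-5 needs (6, 3) <= (6, 3) -> finishes; pool += (3, 0) = (9, 3)
  task-6 needs (4, 3) <= (9, 3) -> finishes; pool += (0, 2) = (9, 5)
  task-0 needs (7, 4) <= (9, 5) -> finishes; pool += (2, 1) = (11, 6)
  task-7 needs (9, 4) <= (11, 6) -> finishes; pool += (2, 0) = (13, 6)
(3) Exactly 4 of the possible complete orderings are safe sequences.


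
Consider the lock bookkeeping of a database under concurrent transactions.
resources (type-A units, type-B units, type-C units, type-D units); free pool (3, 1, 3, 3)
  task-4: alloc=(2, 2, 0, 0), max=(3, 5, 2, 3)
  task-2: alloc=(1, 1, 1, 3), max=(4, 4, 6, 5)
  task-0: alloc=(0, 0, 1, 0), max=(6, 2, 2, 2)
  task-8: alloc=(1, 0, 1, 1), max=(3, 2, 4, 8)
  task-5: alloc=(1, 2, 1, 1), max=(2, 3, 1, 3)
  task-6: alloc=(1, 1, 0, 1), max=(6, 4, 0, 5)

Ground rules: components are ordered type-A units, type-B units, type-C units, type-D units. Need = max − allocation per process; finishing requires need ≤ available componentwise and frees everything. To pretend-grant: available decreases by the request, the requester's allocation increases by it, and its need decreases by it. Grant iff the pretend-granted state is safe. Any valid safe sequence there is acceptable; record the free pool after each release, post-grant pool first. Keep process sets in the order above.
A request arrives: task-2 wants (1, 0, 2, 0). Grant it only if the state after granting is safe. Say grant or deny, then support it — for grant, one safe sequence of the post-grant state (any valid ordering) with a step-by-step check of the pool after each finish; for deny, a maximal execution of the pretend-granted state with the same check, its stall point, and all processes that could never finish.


GRANT — the state after the grant stays safe, e.g. via task-5, task-4, task-6, task-0, task-2, task-8.
Key observation: post-grant, (2, 1, 1, 3) remains, and an order beginning with task-5 completes everyone.
Verifying the post-grant state step by step:
  pool = (2, 1, 1, 3)
  run task-5 (needs (1, 1, 0, 2), free (2, 1, 1, 3)); after release of (1, 2, 1, 1) the pool is (3, 3, 2, 4)
  run task-4 (needs (1, 3, 2, 3), free (3, 3, 2, 4)); after release of (2, 2, 0, 0) the pool is (5, 5, 2, 4)
  run task-6 (needs (5, 3, 0, 4), free (5, 5, 2, 4)); after release of (1, 1, 0, 1) the pool is (6, 6, 2, 5)
  run task-0 (needs (6, 2, 1, 2), free (6, 6, 2, 5)); after release of (0, 0, 1, 0) the pool is (6, 6, 3, 5)
  run task-2 (needs (2, 3, 3, 2), free (6, 6, 3, 5)); after release of (2, 1, 3, 3) the pool is (8, 7, 6, 8)
  run task-8 (needs (2, 2, 3, 7), free (8, 7, 6, 8)); after release of (1, 0, 1, 1) the pool is (9, 7, 7, 9)


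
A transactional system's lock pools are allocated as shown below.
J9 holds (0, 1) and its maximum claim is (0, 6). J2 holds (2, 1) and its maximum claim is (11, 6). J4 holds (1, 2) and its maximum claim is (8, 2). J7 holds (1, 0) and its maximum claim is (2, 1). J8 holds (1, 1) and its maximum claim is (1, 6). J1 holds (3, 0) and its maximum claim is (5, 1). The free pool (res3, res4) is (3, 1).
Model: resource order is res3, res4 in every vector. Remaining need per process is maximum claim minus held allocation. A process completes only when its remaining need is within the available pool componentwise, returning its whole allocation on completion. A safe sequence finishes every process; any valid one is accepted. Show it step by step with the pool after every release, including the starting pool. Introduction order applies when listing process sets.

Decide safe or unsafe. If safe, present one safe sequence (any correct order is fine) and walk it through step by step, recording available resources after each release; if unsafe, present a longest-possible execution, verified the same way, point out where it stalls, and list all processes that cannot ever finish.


UNSAFE.
Key observation: even finishing J7, J1, J4 leaves just (8, 3) free — too little res4 for any of the remaining processes.
Going as far as possible: J7, J1, J4; after that, nothing fits. Verifying each step:
  pool = (3, 1)
  J7: need (1, 1) fits (3, 1); releases (1, 0), pool now (4, 1)
  J1: need (2, 1) fits (4, 1); releases (3, 0), pool now (7, 1)
  J4: need (7, 0) fits (7, 1); releases (1, 2), pool now (8, 3)
  J9 still needs (0, 5) but only (8, 3) is free — short on res4
  J2 still needs (9, 5) but only (8, 3) is free — short on res3 and res4
  J8 still needs (0, 5) but only (8, 3) is free — short on res4
Never able to finish: J9, J2 and J8.


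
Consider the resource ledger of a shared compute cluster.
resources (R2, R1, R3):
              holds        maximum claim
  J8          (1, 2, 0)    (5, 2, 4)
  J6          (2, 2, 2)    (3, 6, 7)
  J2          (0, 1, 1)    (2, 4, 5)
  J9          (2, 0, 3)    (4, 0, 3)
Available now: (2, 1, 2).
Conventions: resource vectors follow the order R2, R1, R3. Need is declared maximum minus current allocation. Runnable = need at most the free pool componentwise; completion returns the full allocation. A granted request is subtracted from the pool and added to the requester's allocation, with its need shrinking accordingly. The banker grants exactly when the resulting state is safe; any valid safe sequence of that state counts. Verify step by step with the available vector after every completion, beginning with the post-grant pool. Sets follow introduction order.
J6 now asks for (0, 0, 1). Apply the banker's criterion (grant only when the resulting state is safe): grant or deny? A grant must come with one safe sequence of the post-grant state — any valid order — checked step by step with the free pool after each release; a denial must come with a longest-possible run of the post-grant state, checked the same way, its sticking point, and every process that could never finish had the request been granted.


GRANT: granting preserves safety; a valid post-grant sequence is J9, J8, J2, J6.
Key observation: granting shrinks the pool to (2, 1, 1), yet J9 still fits and the chain goes through.
Check on the post-grant state, step by step:
  pool = (2, 1, 1)
  run J9 (needs (2, 0, 0), free (2, 1, 1)); after release of (2, 0, 3) the pool is (4, 1, 4)
  run J8 (needs (4, 0, 4), free (4, 1, 4)); after release of (1, 2, 0) the pool is (5, 3, 4)
  run J2 (needs (2, 3, 4), free (5, 3, 4)); after release of (0, 1, 1) the pool is (5, 4, 5)
  run J6 (needs (1, 4, 4), free (5, 4, 5)); after release of (2, 2, 3) the pool is (7, 6, 8)


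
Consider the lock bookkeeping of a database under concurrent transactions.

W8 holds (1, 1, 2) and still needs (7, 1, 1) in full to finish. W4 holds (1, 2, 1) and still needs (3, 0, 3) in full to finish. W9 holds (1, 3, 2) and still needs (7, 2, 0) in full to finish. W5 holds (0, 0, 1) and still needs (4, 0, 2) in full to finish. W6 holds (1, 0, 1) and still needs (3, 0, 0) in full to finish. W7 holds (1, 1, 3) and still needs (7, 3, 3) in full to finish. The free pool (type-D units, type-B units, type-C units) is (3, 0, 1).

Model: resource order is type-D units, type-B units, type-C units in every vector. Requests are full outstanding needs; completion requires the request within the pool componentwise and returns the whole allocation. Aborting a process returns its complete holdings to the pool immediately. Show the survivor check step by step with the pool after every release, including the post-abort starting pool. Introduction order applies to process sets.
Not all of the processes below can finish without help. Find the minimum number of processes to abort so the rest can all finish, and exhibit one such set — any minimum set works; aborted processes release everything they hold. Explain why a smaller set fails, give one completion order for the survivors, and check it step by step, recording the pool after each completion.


Minimum abort set: W8 and W7.
Key observation: before aborting W8 and W7, W9 was permanently blocked — no order could ever run it; afterwards it completes at step 3.
No one abort is enough; case by case: W8 alone leaves W9 blocked (short on type-D units); W4 alone leaves W8 blocked (short on type-D units); W9 alone leaves W8 blocked (short on type-D units); W5 alone leaves W8 blocked (short on type-D units); W6 alone leaves W8 blocked (short on type-D units); W7 alone leaves W8 blocked (short on type-D units).
The survivors complete as W4, W6, W9, W5. Walking it through (starting from the post-abort pool):
  pool = (5, 2, 6)
  run W4 (needs (3, 0, 3), free (5, 2, 6)); after release of (1, 2, 1) the pool is (6, 4, 7)
  run W6 (needs (3, 0, 0), free (6, 4, 7)); after release of (1, 0, 1) the pool is (7, 4, 8)
  run W9 (needs (7, 2, 0), free (7, 4, 8)); after release of (1, 3, 2) the pool is (8, 7, 10)
  run W5 (needs (4, 0, 2), free (8, 7, 10)); after release of (0, 0, 1) the pool is (8, 7, 11)


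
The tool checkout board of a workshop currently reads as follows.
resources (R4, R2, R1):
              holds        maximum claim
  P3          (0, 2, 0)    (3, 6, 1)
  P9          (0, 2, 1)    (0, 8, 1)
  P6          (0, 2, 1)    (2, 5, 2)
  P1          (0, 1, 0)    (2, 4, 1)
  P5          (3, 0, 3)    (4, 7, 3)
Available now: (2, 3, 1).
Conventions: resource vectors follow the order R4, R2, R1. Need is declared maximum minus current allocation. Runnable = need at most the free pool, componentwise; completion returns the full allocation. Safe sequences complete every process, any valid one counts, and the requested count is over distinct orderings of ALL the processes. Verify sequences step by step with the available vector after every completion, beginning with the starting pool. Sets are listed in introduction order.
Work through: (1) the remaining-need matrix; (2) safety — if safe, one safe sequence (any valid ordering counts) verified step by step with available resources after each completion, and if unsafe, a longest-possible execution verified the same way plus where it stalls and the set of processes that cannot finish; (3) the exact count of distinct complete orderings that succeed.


(1) Need matrix, components ordered R4, R2, R1:
  P3: (3, 4, 1)
  P9: (0, 6, 0)
  P6: (2, 3, 1)
  P1: (2, 3, 1)
  P5: (1, 7, 0)
(2) The state is SAFE; one workable sequence: P6, P1, P9, P5, P3.
Key observation: reading the order forward, P6 is the first process whose need (2, 3, 1) meets the free pool (2, 3, 1) exactly on a resource it requests.
Verifying each step:
  pool = (2, 3, 1)
  run P6 (needs (2, 3, 1), free (2, 3, 1)); after release of (0, 2, 1) the pool is (2, 5, 2)
  run P1 (needs (2, 3, 1), free (2, 5, 2)); after release of (0, 1, 0) the pool is (2, 6, 2)
  run P9 (needs (0, 6, 0), free (2, 6, 2)); after release of (0, 2, 1) the pool is (2, 8, 3)
  run P5 (needs (1, 7, 0), free (2, 8, 3)); after release of (3, 0, 3) the pool is (5, 8, 6)
  run P3 (needs (3, 4, 1), free (5, 8, 6)); after release of (0, 2, 0) the pool is (5, 10, 6)
(3) The exact count: 2 of the possible complete orderings are safe sequences.


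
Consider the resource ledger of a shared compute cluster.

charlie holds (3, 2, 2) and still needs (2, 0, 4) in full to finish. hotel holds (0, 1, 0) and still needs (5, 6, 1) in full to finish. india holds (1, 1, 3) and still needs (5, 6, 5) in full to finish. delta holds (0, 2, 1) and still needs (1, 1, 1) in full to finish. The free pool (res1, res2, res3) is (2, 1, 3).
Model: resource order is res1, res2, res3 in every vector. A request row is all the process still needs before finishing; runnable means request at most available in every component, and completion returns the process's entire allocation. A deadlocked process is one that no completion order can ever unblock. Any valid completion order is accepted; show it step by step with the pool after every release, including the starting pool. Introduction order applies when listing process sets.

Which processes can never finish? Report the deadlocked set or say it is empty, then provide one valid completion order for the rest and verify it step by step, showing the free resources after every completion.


Deadlocked: hotel and india.
Key observation: res2 is the bottleneck — with delta, charlie done the pool holds (5, 5, 6), short of every remaining need.
One completion order for the rest: delta, charlie. Verifying each step:
  pool = (2, 1, 3)
  delta needs (1, 1, 1) <= (2, 1, 3) -> finishes; pool += (0, 2, 1) = (2, 3, 4)
  charlie needs (2, 0, 4) <= (2, 3, 4) -> finishes; pool += (3, 2, 2) = (5, 5, 6)
None of the blocked processes ever fits:
  hotel still needs (5, 6, 1) but only (5, 5, 6) is free — short on res2
  india still needs (5, 6, 5) but only (5, 5, 6) is free — short on res2


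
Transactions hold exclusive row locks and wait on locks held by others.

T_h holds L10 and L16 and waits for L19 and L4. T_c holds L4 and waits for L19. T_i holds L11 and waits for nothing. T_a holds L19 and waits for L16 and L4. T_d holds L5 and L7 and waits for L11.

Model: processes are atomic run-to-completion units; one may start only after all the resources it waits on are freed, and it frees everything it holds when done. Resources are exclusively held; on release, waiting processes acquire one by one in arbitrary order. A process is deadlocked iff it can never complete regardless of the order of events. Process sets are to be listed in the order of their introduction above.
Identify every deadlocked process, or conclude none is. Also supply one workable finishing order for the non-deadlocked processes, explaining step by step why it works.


Deadlocked: T_h, T_c and T_a.
Key observation: along T_h -> T_c -> T_a -> T_h, each member waits on what the next one holds — a deadlock; no other process is dragged down with it.
The rest can finish in the order T_i, T_d.
Check, step by step:
  T_i: no waits; runs immediately, freeing L11
  run T_d (all its waits — L11 — are resolved); releases L5 and L7


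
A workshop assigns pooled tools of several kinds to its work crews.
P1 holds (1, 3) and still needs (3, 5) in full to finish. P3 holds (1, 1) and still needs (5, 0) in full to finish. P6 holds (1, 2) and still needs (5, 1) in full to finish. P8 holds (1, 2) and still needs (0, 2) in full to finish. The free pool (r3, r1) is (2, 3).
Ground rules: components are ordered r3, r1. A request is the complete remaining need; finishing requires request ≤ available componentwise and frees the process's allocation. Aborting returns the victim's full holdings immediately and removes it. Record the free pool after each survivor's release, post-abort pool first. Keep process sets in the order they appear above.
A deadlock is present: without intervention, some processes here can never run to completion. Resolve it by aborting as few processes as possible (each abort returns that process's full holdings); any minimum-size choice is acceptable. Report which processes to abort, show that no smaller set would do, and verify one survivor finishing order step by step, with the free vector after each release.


Minimum abort set: P6.
Key observation: P3 had no path to completion before; after the abort of P6 ((1, 2) returned), step 3 is where it fits.
No smaller set exists: with zero aborts the deadlock remains.
Survivors finish in the order: P1, P8, P3. Verifying each step (pool after the aborts first):
  pool = (3, 5)
  P1: need (3, 5) fits (3, 5); releases (1, 3), pool now (4, 8)
  P8: need (0, 2) fits (4, 8); releases (1, 2), pool now (5, 10)
  P3: need (5, 0) fits (5, 10); releases (1, 1), pool now (6, 11)


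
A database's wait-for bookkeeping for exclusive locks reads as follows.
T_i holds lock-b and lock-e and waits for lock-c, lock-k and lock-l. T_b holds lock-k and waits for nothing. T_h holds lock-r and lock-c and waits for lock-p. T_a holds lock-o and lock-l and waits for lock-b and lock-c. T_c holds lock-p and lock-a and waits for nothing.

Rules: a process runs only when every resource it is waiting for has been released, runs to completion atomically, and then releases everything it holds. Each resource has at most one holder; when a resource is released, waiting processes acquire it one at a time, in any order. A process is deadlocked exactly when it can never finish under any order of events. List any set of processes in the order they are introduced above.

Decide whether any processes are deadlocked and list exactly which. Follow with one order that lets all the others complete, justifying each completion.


Deadlocked: T_i and T_a.
Key observation: the knot is the closed ring of waits T_i -> T_a -> T_i; no other process is dragged down with it.
The rest can finish in the order T_c, T_b, T_h.
Step-by-step check:
  run T_c (it waits on nothing); releases lock-p and lock-a
  run T_b (it waits on nothing); releases lock-k
  T_h: everything it awaited (lock-p) is free; runs, freeing lock-r and lock-c


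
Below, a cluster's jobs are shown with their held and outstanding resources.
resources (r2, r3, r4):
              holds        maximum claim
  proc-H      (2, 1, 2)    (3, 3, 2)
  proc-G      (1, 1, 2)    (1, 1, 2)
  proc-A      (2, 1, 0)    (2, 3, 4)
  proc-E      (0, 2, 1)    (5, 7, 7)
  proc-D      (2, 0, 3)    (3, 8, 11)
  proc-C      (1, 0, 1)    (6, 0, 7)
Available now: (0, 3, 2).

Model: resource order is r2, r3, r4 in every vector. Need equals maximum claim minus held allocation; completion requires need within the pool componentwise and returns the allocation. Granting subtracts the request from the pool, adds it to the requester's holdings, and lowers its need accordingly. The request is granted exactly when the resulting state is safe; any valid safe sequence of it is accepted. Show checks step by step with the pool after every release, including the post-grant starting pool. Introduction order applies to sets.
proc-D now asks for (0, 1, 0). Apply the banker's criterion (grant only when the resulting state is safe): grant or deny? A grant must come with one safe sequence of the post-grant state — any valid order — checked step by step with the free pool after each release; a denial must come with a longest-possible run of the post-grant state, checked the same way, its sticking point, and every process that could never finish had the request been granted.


GRANT: granting preserves safety; a valid post-grant sequence is proc-G, proc-A, proc-H, proc-C, proc-E, proc-D.
Key observation: with (0, 2, 2) left after the transfer, proc-G can run at once — the state stays safe.
Step-by-step check of the post-grant state:
  pool = (0, 2, 2)
  proc-G: need (0, 0, 0) fits (0, 2, 2); releases (1, 1, 2), pool now (1, 3, 4)
  proc-A: need (0, 2, 4) fits (1, 3, 4); releases (2, 1, 0), pool now (3, 4, 4)
  proc-H: need (1, 2, 0) fits (3, 4, 4); releases (2, 1, 2), pool now (5, 5, 6)
  proc-C: need (5, 0, 6) fits (5, 5, 6); releases (1, 0, 1), pool now (6, 5, 7)
  proc-E: need (5, 5, 6) fits (6, 5, 7); releases (0, 2, 1), pool now (6, 7, 8)
  proc-D: need (1, 7, 8) fits (6, 7, 8); releases (2, 1, 3), pool now (8, 8, 11)


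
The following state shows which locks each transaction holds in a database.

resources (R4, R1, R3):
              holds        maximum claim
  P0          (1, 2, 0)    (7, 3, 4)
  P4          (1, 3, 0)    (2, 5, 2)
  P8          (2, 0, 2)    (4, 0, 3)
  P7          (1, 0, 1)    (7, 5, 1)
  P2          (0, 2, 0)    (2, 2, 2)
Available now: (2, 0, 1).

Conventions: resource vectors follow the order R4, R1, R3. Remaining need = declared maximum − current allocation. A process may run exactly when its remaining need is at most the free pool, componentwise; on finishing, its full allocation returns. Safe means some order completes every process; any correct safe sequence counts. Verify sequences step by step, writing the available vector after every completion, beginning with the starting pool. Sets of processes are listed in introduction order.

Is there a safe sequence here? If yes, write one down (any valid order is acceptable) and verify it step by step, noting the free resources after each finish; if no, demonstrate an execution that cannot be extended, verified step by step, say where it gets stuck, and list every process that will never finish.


UNSAFE — no complete ordering exists.
Key observation: once P8, P2, P4 finish, the pool peaks at (5, 5, 3) — and every remaining process still needs more R4 than that.
The run P8, P2, P4 cannot be extended any further. Step-by-step check:
  pool = (2, 0, 1)
  P8: need (2, 0, 1) fits (2, 0, 1); releases (2, 0, 2), pool now (4, 0, 3)
  P2: need (2, 0, 2) fits (4, 0, 3); releases (0, 2, 0), pool now (4, 2, 3)
  P4: need (1, 2, 2) fits (4, 2, 3); releases (1, 3, 0), pool now (5, 5, 3)
  P0 cannot run: need (6, 1, 4) vs free (5, 5, 3) (insufficient R4 and R3)
  P7 cannot run: need (6, 5, 0) vs free (5, 5, 3) (insufficient R4)
Processes that can never finish: P0 and P7.


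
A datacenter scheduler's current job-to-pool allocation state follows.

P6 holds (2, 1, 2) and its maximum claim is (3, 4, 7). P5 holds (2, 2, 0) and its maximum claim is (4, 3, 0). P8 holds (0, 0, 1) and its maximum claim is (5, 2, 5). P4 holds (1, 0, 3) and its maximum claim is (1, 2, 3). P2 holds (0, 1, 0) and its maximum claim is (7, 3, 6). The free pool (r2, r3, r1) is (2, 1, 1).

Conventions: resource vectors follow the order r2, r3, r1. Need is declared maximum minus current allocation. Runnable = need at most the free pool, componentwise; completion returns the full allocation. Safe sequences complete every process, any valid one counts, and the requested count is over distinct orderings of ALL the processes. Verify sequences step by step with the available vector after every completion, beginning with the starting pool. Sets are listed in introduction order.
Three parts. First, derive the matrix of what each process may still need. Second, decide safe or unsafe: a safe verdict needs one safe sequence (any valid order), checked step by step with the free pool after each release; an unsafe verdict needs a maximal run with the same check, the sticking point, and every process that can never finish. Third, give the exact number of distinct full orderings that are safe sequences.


(1) Outstanding need per process (order r2, r3, r1):
  P6: (1, 3, 5)
  P5: (2, 1, 0)
  P8: (5, 2, 4)
  P4: (0, 2, 0)
  P2: (7, 2, 6)
(2) SAFE, for example via the order P5, P4, P8, P6, P2.
Key observation: reading the order forward, P5 is the first process whose need (2, 1, 0) meets the free pool (2, 1, 1) exactly on a resource it requests.
Check, step by step:
  pool = (2, 1, 1)
  P5 needs (2, 1, 0) <= (2, 1, 1) -> finishes; pool += (2, 2, 0) = (4, 3, 1)
  P4 needs (0, 2, 0) <= (4, 3, 1) -> finishes; pool += (1, 0, 3) = (5, 3, 4)
  P8 needs (5, 2, 4) <= (5, 3, 4) -> finishes; pool += (0, 0, 1) = (5, 3, 5)
  P6 needs (1, 3, 5) <= (5, 3, 5) -> finishes; pool += (2, 1, 2) = (7, 4, 7)
  P2 needs (7, 2, 6) <= (7, 4, 7) -> finishes; pool += (0, 1, 0) = (7, 5, 7)
(3) The exact count: 1 of the possible complete orderings is a safe sequence.


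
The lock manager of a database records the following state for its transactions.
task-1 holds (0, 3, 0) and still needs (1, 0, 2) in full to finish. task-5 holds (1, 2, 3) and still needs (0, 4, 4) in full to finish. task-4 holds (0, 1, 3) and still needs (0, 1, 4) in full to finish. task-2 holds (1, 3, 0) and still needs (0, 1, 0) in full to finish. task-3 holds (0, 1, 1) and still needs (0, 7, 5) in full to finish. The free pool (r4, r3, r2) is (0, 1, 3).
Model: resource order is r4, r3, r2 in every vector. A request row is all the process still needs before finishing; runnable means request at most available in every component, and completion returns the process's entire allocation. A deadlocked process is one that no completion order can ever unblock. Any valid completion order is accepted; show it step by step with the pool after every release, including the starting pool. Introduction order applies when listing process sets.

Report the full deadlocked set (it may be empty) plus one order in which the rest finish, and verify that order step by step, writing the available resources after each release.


Deadlocked: task-5, task-4 and task-3.
Key observation: task-2, task-1 can finish, but then (1, 7, 3) is all there is, and the blocked group's r2 demands exceed it.
One completion order for the rest: task-2, task-1. Walking it through:
  pool = (0, 1, 3)
  task-2: need (0, 1, 0) fits (0, 1, 3); releases (1, 3, 0), pool now (1, 4, 3)
  task-1: need (1, 0, 2) fits (1, 4, 3); releases (0, 3, 0), pool now (1, 7, 3)
The blocked processes can never fit:
  task-5 cannot run: need (0, 4, 4) vs free (1, 7, 3) (insufficient r2)
  task-4 cannot run: need (0, 1, 4) vs free (1, 7, 3) (insufficient r2)
  task-3 cannot run: need (0, 7, 5) vs free (1, 7, 3) (insufficient r2)


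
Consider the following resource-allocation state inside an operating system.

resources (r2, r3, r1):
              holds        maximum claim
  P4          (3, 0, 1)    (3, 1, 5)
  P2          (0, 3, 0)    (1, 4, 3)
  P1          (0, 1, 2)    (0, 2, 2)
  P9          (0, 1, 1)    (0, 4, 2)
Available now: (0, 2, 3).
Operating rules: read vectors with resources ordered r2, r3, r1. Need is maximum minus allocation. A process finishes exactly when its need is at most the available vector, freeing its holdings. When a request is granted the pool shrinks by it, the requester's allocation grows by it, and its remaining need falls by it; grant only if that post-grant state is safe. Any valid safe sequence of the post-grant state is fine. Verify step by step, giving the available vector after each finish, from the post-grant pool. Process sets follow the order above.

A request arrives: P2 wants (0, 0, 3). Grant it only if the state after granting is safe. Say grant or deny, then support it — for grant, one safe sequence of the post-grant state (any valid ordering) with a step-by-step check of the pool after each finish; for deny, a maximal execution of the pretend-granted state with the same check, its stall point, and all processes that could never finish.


DENY: after the grant no complete ordering would exist.
Key observation: after P1, P9 the pool peaks at (0, 4, 3), and each blocked process is short somewhere: P4 on r1; P2 on r2.
After a pretend grant, a maximal execution: P1, P9 — then nothing else fits. Walking it through:
  pool = (0, 2, 0)
  P1: need (0, 1, 0) fits (0, 2, 0); releases (0, 1, 2), pool now (0, 3, 2)
  P9: need (0, 3, 1) fits (0, 3, 2); releases (0, 1, 1), pool now (0, 4, 3)
  blocked: P4 wants (0, 1, 4), pool (0, 4, 3) — not enough r1
  blocked: P2 wants (1, 1, 0), pool (0, 4, 3) — not enough r2
Post-grant, the permanently blocked set is P4 and P2.


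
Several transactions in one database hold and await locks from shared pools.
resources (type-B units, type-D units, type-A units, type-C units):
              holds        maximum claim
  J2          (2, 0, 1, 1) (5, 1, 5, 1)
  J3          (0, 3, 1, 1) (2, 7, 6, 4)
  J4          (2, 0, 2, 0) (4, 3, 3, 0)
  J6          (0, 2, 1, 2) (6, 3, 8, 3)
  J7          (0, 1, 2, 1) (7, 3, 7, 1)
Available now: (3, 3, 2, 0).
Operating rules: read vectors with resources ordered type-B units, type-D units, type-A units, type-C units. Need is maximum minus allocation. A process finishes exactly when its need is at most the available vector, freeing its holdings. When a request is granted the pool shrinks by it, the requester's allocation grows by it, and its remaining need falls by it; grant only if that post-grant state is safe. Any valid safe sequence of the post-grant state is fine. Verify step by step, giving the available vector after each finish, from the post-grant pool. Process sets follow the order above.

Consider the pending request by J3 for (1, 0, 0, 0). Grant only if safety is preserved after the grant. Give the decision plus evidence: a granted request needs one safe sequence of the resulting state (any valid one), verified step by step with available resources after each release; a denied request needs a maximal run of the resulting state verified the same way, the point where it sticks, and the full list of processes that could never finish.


DENY: after the grant no complete ordering would exist.
Key observation: after J4, J2 the pool peaks at (6, 3, 5, 1), and each blocked process is short somewhere: J3 on type-D units, type-C units; J6 on type-A units; J7 on type-B units.
After a pretend grant, a maximal execution: J4, J2 — then nothing else fits. Step-by-step check:
  pool = (2, 3, 2, 0)
  J4: need (2, 3, 1, 0) fits (2, 3, 2, 0); releases (2, 0, 2, 0), pool now (4, 3, 4, 0)
  J2: need (3, 1, 4, 0) fits (4, 3, 4, 0); releases (2, 0, 1, 1), pool now (6, 3, 5, 1)
  J3 still needs (1, 4, 5, 3) but only (6, 3, 5, 1) is free — short on type-D units and type-C units
  J6 still needs (6, 1, 7, 1) but only (6, 3, 5, 1) is free — short on type-A units
  J7 still needs (7, 2, 5, 0) but only (6, 3, 5, 1) is free — short on type-B units
Post-grant, the permanently blocked set is J3, J6 and J7.


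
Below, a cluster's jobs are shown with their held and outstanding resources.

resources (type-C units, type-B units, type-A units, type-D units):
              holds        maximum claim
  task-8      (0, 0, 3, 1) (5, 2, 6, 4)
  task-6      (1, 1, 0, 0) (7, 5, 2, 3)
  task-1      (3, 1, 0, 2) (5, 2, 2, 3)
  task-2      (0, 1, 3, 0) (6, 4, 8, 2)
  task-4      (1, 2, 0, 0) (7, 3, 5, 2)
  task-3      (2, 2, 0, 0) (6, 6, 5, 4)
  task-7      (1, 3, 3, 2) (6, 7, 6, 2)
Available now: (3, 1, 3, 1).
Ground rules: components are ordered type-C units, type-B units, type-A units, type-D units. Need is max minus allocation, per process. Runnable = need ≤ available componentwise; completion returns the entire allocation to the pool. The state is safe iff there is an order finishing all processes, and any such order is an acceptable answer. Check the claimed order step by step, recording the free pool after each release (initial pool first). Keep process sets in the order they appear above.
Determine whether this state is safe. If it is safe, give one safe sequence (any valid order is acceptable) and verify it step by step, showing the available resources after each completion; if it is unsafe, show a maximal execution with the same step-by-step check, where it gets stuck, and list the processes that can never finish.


SAFE, for example via the order task-1, task-8, task-4, task-7, task-3, task-2, task-6.
Key observation: at task-1 the run first touches a limit — (2, 1, 2, 1) against (3, 1, 3, 1), exact on a resource it actually requests.
Verifying each step:
  pool = (3, 1, 3, 1)
  task-1 needs (2, 1, 2, 1) <= (3, 1, 3, 1) -> finishes; pool += (3, 1, 0, 2) = (6, 2, 3, 3)
  task-8 needs (5, 2, 3, 3) <= (6, 2, 3, 3) -> finishes; pool += (0, 0, 3, 1) = (6, 2, 6, 4)
  task-4 needs (6, 1, 5, 2) <= (6, 2, 6, 4) -> finishes; pool += (1, 2, 0, 0) = (7, 4, 6, 4)
  task-7 needs (5, 4, 3, 0) <= (7, 4, 6, 4) -> finishes; pool += (1, 3, 3, 2) = (8, 7, 9, 6)
  task-3 needs (4, 4, 5, 4) <= (8, 7, 9, 6) -> finishes; pool += (2, 2, 0, 0) = (10, 9, 9, 6)
  task-2 needs (6, 3, 5, 2) <= (10, 9, 9, 6) -> finishes; pool += (0, 1, 3, 0) = (10, 10, 12, 6)
  task-6 needs (6, 4, 2, 3) <= (10, 10, 12, 6) -> finishes; pool += (1, 1, 0, 0) = (11, 11, 12, 6)


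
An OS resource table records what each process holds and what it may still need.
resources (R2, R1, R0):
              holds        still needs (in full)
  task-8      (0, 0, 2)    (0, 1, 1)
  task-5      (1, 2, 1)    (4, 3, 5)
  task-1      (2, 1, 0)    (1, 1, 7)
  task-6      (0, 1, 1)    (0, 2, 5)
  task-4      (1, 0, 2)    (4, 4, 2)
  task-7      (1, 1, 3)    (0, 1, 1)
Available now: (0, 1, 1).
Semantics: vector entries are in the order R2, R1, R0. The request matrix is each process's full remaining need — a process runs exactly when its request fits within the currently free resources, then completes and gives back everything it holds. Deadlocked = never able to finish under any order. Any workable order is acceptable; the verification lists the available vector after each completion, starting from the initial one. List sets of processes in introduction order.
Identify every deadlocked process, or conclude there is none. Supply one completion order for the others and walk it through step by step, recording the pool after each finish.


The deadlocked set is task-5 and task-4.
Key observation: no order helps: past task-8, task-7, task-6, task-1, the free pool tops out at (3, 4, 7), below what each blocked process needs in R2.
The rest can finish in the order task-8, task-7, task-6, task-1. Walking it through:
  pool = (0, 1, 1)
  task-8: need (0, 1, 1) fits (0, 1, 1); releases (0, 0, 2), pool now (0, 1, 3)
  task-7: need (0, 1, 1) fits (0, 1, 3); releases (1, 1, 3), pool now (1, 2, 6)
  task-6: need (0, 2, 5) fits (1, 2, 6); releases (0, 1, 1), pool now (1, 3, 7)
  task-1: need (1, 1, 7) fits (1, 3, 7); releases (2, 1, 0), pool now (3, 4, 7)
None of the blocked processes ever fits:
  blocked: task-5 wants (4, 3, 5), pool (3, 4, 7) — not enough R2
  blocked: task-4 wants (4, 4, 2), pool (3, 4, 7) — not enough R2


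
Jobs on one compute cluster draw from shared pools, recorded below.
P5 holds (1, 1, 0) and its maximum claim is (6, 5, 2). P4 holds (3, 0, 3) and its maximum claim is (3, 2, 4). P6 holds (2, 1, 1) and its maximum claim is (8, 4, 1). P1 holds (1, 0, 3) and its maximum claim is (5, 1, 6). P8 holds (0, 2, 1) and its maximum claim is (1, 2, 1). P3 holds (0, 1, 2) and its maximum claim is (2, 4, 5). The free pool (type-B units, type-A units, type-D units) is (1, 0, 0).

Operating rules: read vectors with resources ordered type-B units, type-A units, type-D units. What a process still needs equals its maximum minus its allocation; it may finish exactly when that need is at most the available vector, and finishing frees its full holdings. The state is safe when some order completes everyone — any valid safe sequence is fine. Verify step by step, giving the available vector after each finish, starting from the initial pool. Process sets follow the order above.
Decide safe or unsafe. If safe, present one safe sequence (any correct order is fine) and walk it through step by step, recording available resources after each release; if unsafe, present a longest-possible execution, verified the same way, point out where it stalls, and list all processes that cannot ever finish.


The state is UNSAFE.
Key observation: the wall is type-A units: completing P8, P4, P1 brings the pool only to (5, 2, 7), and all the rest need more.
Going as far as possible: P8, P4, P1; after that, nothing fits. Check, step by step:
  pool = (1, 0, 0)
  P8: need (1, 0, 0) fits (1, 0, 0); releases (0, 2, 1), pool now (1, 2, 1)
  P4: need (0, 2, 1) fits (1, 2, 1); releases (3, 0, 3), pool now (4, 2, 4)
  P1: need (4, 1, 3) fits (4, 2, 4); releases (1, 0, 3), pool now (5, 2, 7)
  P5 cannot run: need (5, 4, 2) vs free (5, 2, 7) (insufficient type-A units)
  P6 cannot run: need (6, 3, 0) vs free (5, 2, 7) (insufficient type-B units and type-A units)
  P3 cannot run: need (2, 3, 3) vs free (5, 2, 7) (insufficient type-A units)
Processes that can never finish: P5, P6 and P3.


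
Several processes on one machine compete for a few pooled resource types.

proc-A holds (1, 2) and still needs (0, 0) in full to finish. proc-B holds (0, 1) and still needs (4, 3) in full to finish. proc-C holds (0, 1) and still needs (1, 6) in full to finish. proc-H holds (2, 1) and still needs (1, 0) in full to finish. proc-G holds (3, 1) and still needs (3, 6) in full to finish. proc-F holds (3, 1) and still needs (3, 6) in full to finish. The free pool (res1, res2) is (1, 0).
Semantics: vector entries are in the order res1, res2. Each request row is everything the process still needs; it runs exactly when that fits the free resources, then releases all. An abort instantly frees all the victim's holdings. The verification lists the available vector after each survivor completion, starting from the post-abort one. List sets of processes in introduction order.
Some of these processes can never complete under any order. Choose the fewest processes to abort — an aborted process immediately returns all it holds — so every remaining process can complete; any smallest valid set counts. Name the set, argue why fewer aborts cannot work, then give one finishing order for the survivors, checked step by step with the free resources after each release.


Abort proc-C and proc-G.
Key observation: before aborting proc-C and proc-G, proc-F was permanently blocked — no order could ever run it; afterwards it completes at step 4.
No one abort is enough; case by case: proc-A alone leaves proc-C blocked (short on res2); proc-B alone leaves proc-C blocked (short on res2); proc-C alone leaves proc-G blocked (short on res2); proc-H alone leaves proc-C blocked (short on res2); proc-G alone leaves proc-C blocked (short on res2); proc-F alone leaves proc-C blocked (short on res2).
The survivors complete as proc-H, proc-A, proc-B, proc-F. Step-by-step check (starting from the post-abort pool):
  pool = (4, 2)
  run proc-H (needs (1, 0), free (4, 2)); after release of (2, 1) the pool is (6, 3)
  run proc-A (needs (0, 0), free (6, 3)); after release of (1, 2) the pool is (7, 5)
  run proc-B (needs (4, 3), free (7, 5)); after release of (0, 1) the pool is (7, 6)
  run proc-F (needs (3, 6), free (7, 6)); after release of (3, 1) the pool is (10, 7)


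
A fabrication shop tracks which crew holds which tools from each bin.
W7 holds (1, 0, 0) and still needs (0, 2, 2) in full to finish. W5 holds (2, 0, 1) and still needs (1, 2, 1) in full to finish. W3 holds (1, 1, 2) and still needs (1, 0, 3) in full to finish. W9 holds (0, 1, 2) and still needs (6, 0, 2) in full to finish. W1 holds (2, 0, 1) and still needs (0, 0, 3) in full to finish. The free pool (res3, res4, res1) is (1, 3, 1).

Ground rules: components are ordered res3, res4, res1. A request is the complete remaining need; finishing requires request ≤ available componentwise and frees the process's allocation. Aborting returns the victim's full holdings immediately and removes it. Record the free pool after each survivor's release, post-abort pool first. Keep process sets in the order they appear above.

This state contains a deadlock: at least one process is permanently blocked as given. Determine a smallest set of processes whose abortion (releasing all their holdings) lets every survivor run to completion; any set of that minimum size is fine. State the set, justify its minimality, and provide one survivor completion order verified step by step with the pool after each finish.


Abort W9.
Key observation: before aborting W9, W3 was permanently blocked — no order could ever run it; afterwards it completes at step 1.
No smaller set exists: with zero aborts the deadlock remains.
The survivors complete as W3, W7, W1, W5. Walking it through (starting from the post-abort pool):
  pool = (1, 4, 3)
  W3: need (1, 0, 3) fits (1, 4, 3); releases (1, 1, 2), pool now (2, 5, 5)
  W7: need (0, 2, 2) fits (2, 5, 5); releases (1, 0, 0), pool now (3, 5, 5)
  W1: need (0, 0, 3) fits (3, 5, 5); releases (2, 0, 1), pool now (5, 5, 6)
  W5: need (1, 2, 1) fits (5, 5, 6); releases (2, 0, 1), pool now (7, 5, 7)
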